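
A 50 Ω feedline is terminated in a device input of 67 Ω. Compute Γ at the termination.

Γ = 0.145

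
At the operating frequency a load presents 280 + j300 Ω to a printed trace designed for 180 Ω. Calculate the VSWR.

Γ = (Z_L − Z_0)/(Z_L + Z_0) = (100 + j300)/(460 + j300)
|Γ| = 316/549 = 0.576
VSWR = (1 + |Γ|)/(1 − |Γ|) = 1.58/0.424

VSWR ≈ 3.71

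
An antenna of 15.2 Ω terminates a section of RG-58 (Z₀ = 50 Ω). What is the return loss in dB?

RL ≈ 5.45 dB

Γ = (15.2 − 50)/(15.2 + 50) = -0.534
RL = −20·log₁₀|Γ| = −20·log₁₀(0.534)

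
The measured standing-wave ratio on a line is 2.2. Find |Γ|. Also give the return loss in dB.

|Γ| = (S − 1)/(S + 1) = (2.2 − 1)/(2.2 + 1) = 1.2/3.2
RL = −20·log₁₀|Γ| = −20·log₁₀(0.375)

|Γ| ≈ 0.375; return loss ≈ 8.52 dB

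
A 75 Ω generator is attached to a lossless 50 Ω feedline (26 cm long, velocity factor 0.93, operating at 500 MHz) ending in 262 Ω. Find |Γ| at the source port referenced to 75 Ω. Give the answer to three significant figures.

λ = v/f = 0.93·c / 500 MHz = 0.558 m
βl = 2π·l/λ = 2π × 0.466 = 168°
tan(βl) = -0.217
Z_in = Z_0·(Z_L + jZ_0·tanβl)/(Z_0 + jZ_L·tanβl) = 119 + j125 Ω
Γ_s = (Z_in − Z_s)/(Z_in + Z_s) = (44.5 + j125)/(194 + j125), |Γ_s| = 0.574

|Γ| ≈ 0.574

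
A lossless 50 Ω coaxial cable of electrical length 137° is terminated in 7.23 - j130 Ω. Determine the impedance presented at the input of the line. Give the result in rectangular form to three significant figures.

Z_in ≈ 6.6 + j123 Ω

tan(βl) = tan(137°) = -0.933
Z_in = Z_0·(Z_L + jZ_0·tanβl)/(Z_0 + jZ_L·tanβl)
     = 50·(7.23 − j177)/(-71.2 − j6.74)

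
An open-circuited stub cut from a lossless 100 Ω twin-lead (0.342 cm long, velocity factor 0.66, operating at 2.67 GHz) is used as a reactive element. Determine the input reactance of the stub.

λ = v/f = 0.66·c / 2.67 GHz = 0.0742 m
βl = 2π·l/λ = 2π × 0.0461 = 16.6°
tan(βl) = 0.298
For an open-circuited stub, Z_in = −jZ_0·cot(βl) = −jZ_0/tan(βl)

X_in ≈ -335 Ω (capacitive)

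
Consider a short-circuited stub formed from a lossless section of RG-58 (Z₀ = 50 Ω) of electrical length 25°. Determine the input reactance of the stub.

tan(βl) = 0.466
For a short-circuited stub, Z_in = jZ_0·tan(βl)

X_in ≈ 23.3 Ω (inductive)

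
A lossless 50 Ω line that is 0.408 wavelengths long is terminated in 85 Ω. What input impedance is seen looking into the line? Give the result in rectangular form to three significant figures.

Z_in ≈ 54.3 + j27.6 Ω

βl = 2π × 0.408 = 147°
tan(βl) = tan(147°) = -0.652
Z_in = Z_0·(Z_L + jZ_0·tanβl)/(Z_0 + jZ_L·tanβl)
     = 50·(85 − j32.6)/(50 − j55.5)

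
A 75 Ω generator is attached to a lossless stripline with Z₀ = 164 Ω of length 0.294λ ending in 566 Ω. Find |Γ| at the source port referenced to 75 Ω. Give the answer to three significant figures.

|Γ| ≈ 0.366

βl = 2π × 0.294 = 106°
tan(βl) = -3.52
Z_in = Z_0·(Z_L + jZ_0·tanβl)/(Z_0 + jZ_L·tanβl) = 51 + j42.3 Ω
Γ_s = (Z_in − Z_s)/(Z_in + Z_s) = (-24 + j42.3)/(126 + j42.3), |Γ_s| = 0.366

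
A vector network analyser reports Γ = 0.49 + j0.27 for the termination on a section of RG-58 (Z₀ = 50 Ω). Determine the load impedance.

Z_L ≈ 103 + j81.1 Ω

Z_L = Z_0·(1 + Γ)/(1 − Γ) = 50·(1.49 + j0.27)/(0.51 − j0.27)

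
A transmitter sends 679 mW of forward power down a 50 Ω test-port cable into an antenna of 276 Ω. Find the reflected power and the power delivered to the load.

P_reflected ≈ 326 mW; P_delivered ≈ 353 mW

Γ = (276 − 50)/(276 + 50) = 0.693
|Γ|² = 0.481
P_refl = |Γ|²·P_inc = 326 mW, P_del = (1 − |Γ|²)·P_inc = 353 mW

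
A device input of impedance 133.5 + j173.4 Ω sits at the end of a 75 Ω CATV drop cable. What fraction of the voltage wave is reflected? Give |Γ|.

Γ = (Z_L − Z_0)/(Z_L + Z_0) = (58.5 + j173.4)/(208.5 + j173.4)
|Γ| = 183/271

|Γ| ≈ 0.675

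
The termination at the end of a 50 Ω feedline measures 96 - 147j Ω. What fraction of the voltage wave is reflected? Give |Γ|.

Γ = (Z_L − Z_0)/(Z_L + Z_0) = (46 − j147)/(146 − j147)
|Γ| = 154/207

|Γ| ≈ 0.743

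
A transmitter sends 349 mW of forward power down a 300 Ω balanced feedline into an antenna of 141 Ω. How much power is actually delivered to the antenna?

Γ = (141 − 300)/(141 + 300) = -0.361
|Γ|² = 0.13
P_refl = |Γ|²·P_inc = 45.4 mW, P_del = (1 − |Γ|²)·P_inc = 304 mW

P_delivered ≈ 304 mW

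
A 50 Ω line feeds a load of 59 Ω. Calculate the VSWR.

VSWR ≈ 1.18

For a purely resistive load, VSWR = R_L/Z_0 or Z_0/R_L (whichever > 1) = 59/50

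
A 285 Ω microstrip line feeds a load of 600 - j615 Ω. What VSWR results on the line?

Γ = (Z_L − Z_0)/(Z_L + Z_0) = (315 − j615)/(885 − j615)
|Γ| = 691/1080 = 0.641
VSWR = (1 + |Γ|)/(1 − |Γ|) = 1.64/0.359

VSWR ≈ 4.57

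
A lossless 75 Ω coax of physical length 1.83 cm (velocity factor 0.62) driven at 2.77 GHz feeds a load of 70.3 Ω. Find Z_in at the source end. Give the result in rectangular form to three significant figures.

λ = v/f = 0.62·c / 2.77 GHz = 0.0671 m
βl = 2π·l/λ = 2π × 0.273 = 98.1°
tan(βl) = tan(98.1°) = -7.02
Z_in = Z_0·(Z_L + jZ_0·tanβl)/(Z_0 + jZ_L·tanβl)
     = 75·(70.3 − j526)/(75 − j493)

Z_in ≈ 79.8 − j1.44 Ω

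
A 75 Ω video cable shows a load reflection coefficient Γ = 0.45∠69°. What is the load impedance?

Z_L ≈ 68 + j71.6 Ω

Z_L = Z_0·(1 + Γ)/(1 − Γ) = 75·(1.16 + j0.42)/(0.839 − j0.42)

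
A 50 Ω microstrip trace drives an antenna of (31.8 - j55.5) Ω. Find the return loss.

Γ = (-18.2 − j55.5)/(81.8 − j55.5), |Γ| = 0.591
RL = −20·log₁₀|Γ| = −20·log₁₀(0.591)

RL ≈ 4.57 dB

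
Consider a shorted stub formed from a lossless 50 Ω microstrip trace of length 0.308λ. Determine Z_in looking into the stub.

βl = 2π × 0.308 = 111°
tan(βl) = -2.62
For a shorted stub, Z_in = jZ_0·tan(βl)

Z_in ≈ −j131 Ω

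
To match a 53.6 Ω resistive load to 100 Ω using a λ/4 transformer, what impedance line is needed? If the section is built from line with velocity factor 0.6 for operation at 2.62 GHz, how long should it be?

Z_qwt ≈ 73.2 Ω; length ≈ 1.72 cm

Z_qwt = √(Z_0·R_L) = √(100 × 53.6) = √5360
λ = 0.6·c/f = 0.0687 m, so l = λ/4 = 0.0172 m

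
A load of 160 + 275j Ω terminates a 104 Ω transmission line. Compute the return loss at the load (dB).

Γ = (56 + j275)/(264 + j275), |Γ| = 0.736
RL = −20·log₁₀|Γ| = −20·log₁₀(0.736)

RL ≈ 2.66 dB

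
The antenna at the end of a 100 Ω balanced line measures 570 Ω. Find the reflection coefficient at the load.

Γ = 0.701

Γ = (Z_L − Z_0)/(Z_L + Z_0) = (570 − 100)/(570 + 100) = 470/670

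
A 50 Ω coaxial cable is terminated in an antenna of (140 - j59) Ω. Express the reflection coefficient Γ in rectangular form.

Γ ≈ 0.52 − j0.149

Γ = (Z_L − Z_0)/(Z_L + Z_0) = (90 − j59)/(190 − j59)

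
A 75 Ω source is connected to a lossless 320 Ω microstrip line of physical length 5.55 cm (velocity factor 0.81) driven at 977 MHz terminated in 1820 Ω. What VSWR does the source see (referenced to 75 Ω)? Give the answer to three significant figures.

VSWR ≈ 2.27

λ = v/f = 0.81·c / 977 MHz = 0.249 m
βl = 2π·l/λ = 2π × 0.223 = 80.3°
tan(βl) = 5.87
Z_in = Z_0·(Z_L + jZ_0·tanβl)/(Z_0 + jZ_L·tanβl) = 57.8 − j52.8 Ω
Γ_s = (Z_in − Z_s)/(Z_in + Z_s) = (-17.2 − j52.8)/(133 − j52.8), |Γ_s| = 0.388
VSWR = (1 + |Γ_s|)/(1 − |Γ_s|)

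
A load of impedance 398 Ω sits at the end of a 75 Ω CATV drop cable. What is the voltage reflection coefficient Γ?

Γ = 0.683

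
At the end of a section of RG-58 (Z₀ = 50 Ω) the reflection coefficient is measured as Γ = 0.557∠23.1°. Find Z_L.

Z_L ≈ 121 + j76.5 Ω

Z_L = Z_0·(1 + Γ)/(1 − Γ) = 50·(1.51 + j0.219)/(0.488 − j0.219)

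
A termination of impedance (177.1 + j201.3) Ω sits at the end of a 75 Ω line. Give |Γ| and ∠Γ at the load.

Γ = (Z_L − Z_0)/(Z_L + Z_0) = (102.1 + j201.3)/(252.1 + j201.3)
|Γ| = 226/323 = 0.7

Γ ≈ 0.7 ∠ 24.5°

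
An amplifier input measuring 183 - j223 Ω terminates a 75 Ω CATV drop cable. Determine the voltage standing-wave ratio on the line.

Γ = (Z_L − Z_0)/(Z_L + Z_0) = (108 − j223)/(258 − j223)
|Γ| = 248/341 = 0.727
VSWR = (1 + |Γ|)/(1 − |Γ|) = 1.73/0.273

VSWR ≈ 6.31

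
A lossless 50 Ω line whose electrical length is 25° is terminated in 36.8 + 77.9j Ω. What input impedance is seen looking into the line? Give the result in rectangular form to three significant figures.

tan(βl) = tan(25°) = 0.466
Z_in = Z_0·(Z_L + jZ_0·tanβl)/(Z_0 + jZ_L·tanβl)
     = 50·(36.8 + j101)/(13.7 + j17.2)

Z_in ≈ 233 + j78.2 Ω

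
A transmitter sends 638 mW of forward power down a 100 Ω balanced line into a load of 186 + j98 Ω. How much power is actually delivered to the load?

P_delivered ≈ 519 mW

|Γ| = |(86 + j98)/(286 + j98)| = 0.431
|Γ|² = 0.186
P_refl = |Γ|²·P_inc = 119 mW, P_del = (1 − |Γ|²)·P_inc = 519 mW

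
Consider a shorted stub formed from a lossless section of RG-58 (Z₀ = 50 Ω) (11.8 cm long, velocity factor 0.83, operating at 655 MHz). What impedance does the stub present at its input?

Z_in ≈ −j125 Ω

λ = v/f = 0.83·c / 655 MHz = 0.38 m
βl = 2π·l/λ = 2π × 0.31 = 112°
tan(βl) = -2.51
For a shorted stub, Z_in = jZ_0·tan(βl)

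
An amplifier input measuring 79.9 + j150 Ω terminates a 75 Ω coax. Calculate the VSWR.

Γ = (Z_L − Z_0)/(Z_L + Z_0) = (4.9 + j150)/(154.9 + j150)
|Γ| = 150/216 = 0.696
VSWR = (1 + |Γ|)/(1 − |Γ|) = 1.7/0.304

VSWR ≈ 5.58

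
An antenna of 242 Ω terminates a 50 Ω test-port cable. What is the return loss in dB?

RL ≈ 3.64 dB

Γ = (242 − 50)/(242 + 50) = 0.658
RL = −20·log₁₀|Γ| = −20·log₁₀(0.658)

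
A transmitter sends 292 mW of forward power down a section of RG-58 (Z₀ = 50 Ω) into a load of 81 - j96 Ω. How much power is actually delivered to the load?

P_delivered ≈ 179 mW

|Γ| = |(31 − j96)/(131 − j96)| = 0.621
|Γ|² = 0.386
P_refl = |Γ|²·P_inc = 113 mW, P_del = (1 − |Γ|²)·P_inc = 179 mW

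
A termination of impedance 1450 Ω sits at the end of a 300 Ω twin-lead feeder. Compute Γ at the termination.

Γ = 0.657

Γ = (Z_L − Z_0)/(Z_L + Z_0) = (1450 − 300)/(1450 + 300) = 1150/1750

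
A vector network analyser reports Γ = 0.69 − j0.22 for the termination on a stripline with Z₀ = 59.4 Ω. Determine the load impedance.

Z_L ≈ 195 − j181 Ω

Z_L = Z_0·(1 + Γ)/(1 − Γ) = 59.4·(1.69 − j0.22)/(0.31 + j0.22)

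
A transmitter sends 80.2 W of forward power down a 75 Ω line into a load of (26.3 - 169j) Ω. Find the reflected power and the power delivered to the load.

P_reflected ≈ 63.9 W; P_delivered ≈ 16.3 W

|Γ| = |(-48.7 − j169)/(101.3 − j169)| = 0.893
|Γ|² = 0.797
P_refl = |Γ|²·P_inc = 63.9 W, P_del = (1 − |Γ|²)·P_inc = 16.3 W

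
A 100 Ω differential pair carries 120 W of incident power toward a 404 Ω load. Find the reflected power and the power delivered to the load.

P_reflected ≈ 43.7 W; P_delivered ≈ 76.3 W

Γ = (404 − 100)/(404 + 100) = 0.603
|Γ|² = 0.364
P_refl = |Γ|²·P_inc = 43.7 W, P_del = (1 − |Γ|²)·P_inc = 76.3 W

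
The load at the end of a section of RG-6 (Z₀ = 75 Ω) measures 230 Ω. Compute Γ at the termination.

Γ = 0.508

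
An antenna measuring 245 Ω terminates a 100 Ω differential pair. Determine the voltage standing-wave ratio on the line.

VSWR ≈ 2.45

For a purely resistive load, VSWR = R_L/Z_0 or Z_0/R_L (whichever > 1) = 245/100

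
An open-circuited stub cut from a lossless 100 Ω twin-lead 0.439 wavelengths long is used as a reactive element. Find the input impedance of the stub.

Z_in ≈ +j248 Ω

βl = 2π × 0.439 = 158°
tan(βl) = -0.403
For an open-circuited stub, Z_in = −jZ_0·cot(βl) = −jZ_0/tan(βl)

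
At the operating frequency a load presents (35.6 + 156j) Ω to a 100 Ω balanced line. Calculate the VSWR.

VSWR ≈ 9.9

Γ = (Z_L − Z_0)/(Z_L + Z_0) = (-64.4 + j156)/(135.6 + j156)
|Γ| = 169/207 = 0.817
VSWR = (1 + |Γ|)/(1 − |Γ|) = 1.82/0.183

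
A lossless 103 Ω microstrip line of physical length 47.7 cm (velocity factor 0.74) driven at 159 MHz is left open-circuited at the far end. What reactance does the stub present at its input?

λ = v/f = 0.74·c / 159 MHz = 1.4 m
βl = 2π·l/λ = 2π × 0.342 = 123°
tan(βl) = -1.54
For an open-circuited stub, Z_in = −jZ_0·cot(βl) = −jZ_0/tan(βl)

X_in ≈ 66.9 Ω (inductive)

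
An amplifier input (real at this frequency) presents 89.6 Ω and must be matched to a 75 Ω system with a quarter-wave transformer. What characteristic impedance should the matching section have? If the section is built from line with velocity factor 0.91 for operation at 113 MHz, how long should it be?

Z_qwt = √(Z_0·R_L) = √(75 × 89.6) = √6720
λ = 0.91·c/f = 2.42 m, so l = λ/4 = 0.604 m

Z_qwt ≈ 82 Ω; length ≈ 60.4 cm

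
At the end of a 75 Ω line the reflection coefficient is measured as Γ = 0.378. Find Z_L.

Z_L ≈ 166 Ω

Z_L = Z_0·(1 + Γ)/(1 − Γ) = 75·(1.38)/(0.622)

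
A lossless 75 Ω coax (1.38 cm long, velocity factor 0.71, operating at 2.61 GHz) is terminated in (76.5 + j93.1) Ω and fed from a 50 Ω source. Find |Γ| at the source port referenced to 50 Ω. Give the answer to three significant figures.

λ = v/f = 0.71·c / 2.61 GHz = 0.0816 m
βl = 2π·l/λ = 2π × 0.169 = 60.9°
tan(βl) = 1.79
Z_in = Z_0·(Z_L + jZ_0·tanβl)/(Z_0 + jZ_L·tanβl) = 66.5 − j86.4 Ω
Γ_s = (Z_in − Z_s)/(Z_in + Z_s) = (16.5 − j86.4)/(116 − j86.4), |Γ_s| = 0.606

|Γ| ≈ 0.606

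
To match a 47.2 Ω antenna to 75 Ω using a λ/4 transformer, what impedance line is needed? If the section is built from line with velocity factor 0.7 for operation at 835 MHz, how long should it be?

Z_qwt ≈ 59.5 Ω; length ≈ 6.29 cm

Z_qwt = √(Z_0·R_L) = √(75 × 47.2) = √3540
λ = 0.7·c/f = 0.251 m, so l = λ/4 = 0.0629 m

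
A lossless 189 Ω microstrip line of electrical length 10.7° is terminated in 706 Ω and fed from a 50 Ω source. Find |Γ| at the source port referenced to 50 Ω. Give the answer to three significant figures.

|Γ| ≈ 0.864

tan(βl) = 0.189
Z_in = Z_0·(Z_L + jZ_0·tanβl)/(Z_0 + jZ_L·tanβl) = 488 − j309 Ω
Γ_s = (Z_in − Z_s)/(Z_in + Z_s) = (438 − j309)/(538 − j309), |Γ_s| = 0.864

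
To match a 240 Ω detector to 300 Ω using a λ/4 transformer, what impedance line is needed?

Z_qwt = √(Z_0·R_L) = √(300 × 240) = √72000

Z_qwt ≈ 268 Ω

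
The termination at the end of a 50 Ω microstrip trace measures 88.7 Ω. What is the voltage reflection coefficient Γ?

Γ = (Z_L − Z_0)/(Z_L + Z_0) = (88.7 − 50)/(88.7 + 50) = 38.7/138.7

Γ = 0.279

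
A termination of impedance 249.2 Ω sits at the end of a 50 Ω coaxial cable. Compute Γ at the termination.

Γ = (Z_L − Z_0)/(Z_L + Z_0) = (249.2 − 50)/(249.2 + 50) = 199.2/299.2

Γ = 0.666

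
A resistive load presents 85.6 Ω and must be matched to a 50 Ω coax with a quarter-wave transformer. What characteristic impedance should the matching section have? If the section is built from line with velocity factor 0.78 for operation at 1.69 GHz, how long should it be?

Z_qwt ≈ 65.4 Ω; length ≈ 3.46 cm

Z_qwt = √(Z_0·R_L) = √(50 × 85.6) = √4280
λ = 0.78·c/f = 0.138 m, so l = λ/4 = 0.0346 m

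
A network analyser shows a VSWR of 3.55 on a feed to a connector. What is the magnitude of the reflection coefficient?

|Γ| ≈ 0.56

|Γ| = (S − 1)/(S + 1) = (3.55 − 1)/(3.55 + 1) = 2.55/4.55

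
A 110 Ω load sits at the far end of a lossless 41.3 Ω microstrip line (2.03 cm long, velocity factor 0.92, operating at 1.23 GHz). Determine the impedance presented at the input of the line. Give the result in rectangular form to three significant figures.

Z_in ≈ 39.8 − j41.3 Ω

λ = v/f = 0.92·c / 1.23 GHz = 0.224 m
βl = 2π·l/λ = 2π × 0.0905 = 32.6°
tan(βl) = tan(32.6°) = 0.639
Z_in = Z_0·(Z_L + jZ_0·tanβl)/(Z_0 + jZ_L·tanβl)
     = 41.3·(110 + j26.4)/(41.3 + j70.3)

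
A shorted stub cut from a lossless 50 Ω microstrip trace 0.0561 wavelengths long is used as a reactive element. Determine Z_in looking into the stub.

Z_in ≈ +j18.4 Ω

βl = 2π × 0.0561 = 20.2°
tan(βl) = 0.368
For a shorted stub, Z_in = jZ_0·tan(βl)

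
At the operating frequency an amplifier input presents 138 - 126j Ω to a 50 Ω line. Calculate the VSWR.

VSWR ≈ 5.23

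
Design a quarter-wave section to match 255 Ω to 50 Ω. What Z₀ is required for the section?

Z_qwt ≈ 113 Ω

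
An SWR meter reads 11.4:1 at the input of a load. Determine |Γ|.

|Γ| ≈ 0.839

|Γ| = (S − 1)/(S + 1) = (11.4 − 1)/(11.4 + 1) = 10.4/12.4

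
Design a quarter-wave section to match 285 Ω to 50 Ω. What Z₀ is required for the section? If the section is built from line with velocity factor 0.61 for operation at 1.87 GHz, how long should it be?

Z_qwt = √(Z_0·R_L) = √(50 × 285) = √14250
λ = 0.61·c/f = 0.0979 m, so l = λ/4 = 0.0245 m

Z_qwt ≈ 119 Ω; length ≈ 2.45 cm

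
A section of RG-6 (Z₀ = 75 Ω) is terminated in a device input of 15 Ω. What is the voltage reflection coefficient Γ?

Γ = -0.667

Γ = (Z_L − Z_0)/(Z_L + Z_0) = (15 − 75)/(15 + 75) = -60/90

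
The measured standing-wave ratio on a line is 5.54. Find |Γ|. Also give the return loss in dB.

|Γ| ≈ 0.694; return loss ≈ 3.17 dB

|Γ| = (S − 1)/(S + 1) = (5.54 − 1)/(5.54 + 1) = 4.54/6.54
RL = −20·log₁₀|Γ| = −20·log₁₀(0.694)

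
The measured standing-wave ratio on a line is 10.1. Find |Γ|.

|Γ| ≈ 0.82

|Γ| = (S − 1)/(S + 1) = (10.1 − 1)/(10.1 + 1) = 9.1/11.1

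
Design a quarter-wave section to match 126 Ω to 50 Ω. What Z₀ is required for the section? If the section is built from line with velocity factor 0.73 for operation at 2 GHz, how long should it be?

Z_qwt = √(Z_0·R_L) = √(50 × 126) = √6300
λ = 0.73·c/f = 0.11 m, so l = λ/4 = 0.0274 m

Z_qwt ≈ 79.4 Ω; length ≈ 2.74 cm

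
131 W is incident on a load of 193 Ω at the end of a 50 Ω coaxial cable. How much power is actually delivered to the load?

Γ = (193 − 50)/(193 + 50) = 0.588
|Γ|² = 0.346
P_refl = |Γ|²·P_inc = 45.4 W, P_del = (1 − |Γ|²)·P_inc = 85.6 W

P_delivered ≈ 85.6 W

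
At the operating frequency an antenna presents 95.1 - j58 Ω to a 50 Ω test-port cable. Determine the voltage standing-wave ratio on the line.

VSWR ≈ 2.77

Γ = (Z_L − Z_0)/(Z_L + Z_0) = (45.1 − j58)/(145.1 − j58)
|Γ| = 73.5/156 = 0.47
VSWR = (1 + |Γ|)/(1 − |Γ|) = 1.47/0.53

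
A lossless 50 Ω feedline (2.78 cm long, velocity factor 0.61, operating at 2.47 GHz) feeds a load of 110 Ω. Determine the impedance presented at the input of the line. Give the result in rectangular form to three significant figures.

Z_in ≈ 37.7 + j32.9 Ω

λ = v/f = 0.61·c / 2.47 GHz = 0.0741 m
βl = 2π·l/λ = 2π × 0.375 = 135°
tan(βl) = tan(135°) = -0.997
Z_in = Z_0·(Z_L + jZ_0·tanβl)/(Z_0 + jZ_L·tanβl)
     = 50·(110 − j49.9)/(50 − j110)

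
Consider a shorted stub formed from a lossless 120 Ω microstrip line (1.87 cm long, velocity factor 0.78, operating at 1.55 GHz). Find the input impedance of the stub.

λ = v/f = 0.78·c / 1.55 GHz = 0.151 m
βl = 2π·l/λ = 2π × 0.124 = 44.6°
tan(βl) = 0.986
For a shorted stub, Z_in = jZ_0·tan(βl)

Z_in ≈ +j118 Ω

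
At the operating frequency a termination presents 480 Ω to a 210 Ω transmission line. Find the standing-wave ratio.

VSWR ≈ 2.29

Γ = (480 − 210)/(480 + 210) = 0.391
VSWR = (1 + 0.391)/(1 − 0.391)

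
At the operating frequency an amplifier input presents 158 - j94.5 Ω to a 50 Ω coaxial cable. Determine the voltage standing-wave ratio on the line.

VSWR ≈ 4.38

Γ = (Z_L − Z_0)/(Z_L + Z_0) = (108 − j94.5)/(208 − j94.5)
|Γ| = 144/228 = 0.628
VSWR = (1 + |Γ|)/(1 − |Γ|) = 1.63/0.372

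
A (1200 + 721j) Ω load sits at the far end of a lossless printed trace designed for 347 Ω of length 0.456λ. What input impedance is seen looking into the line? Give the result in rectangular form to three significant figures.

βl = 2π × 0.456 = 164°
tan(βl) = tan(164°) = -0.284
Z_in = Z_0·(Z_L + jZ_0·tanβl)/(Z_0 + jZ_L·tanβl)
     = 347·(1200 + j623)/(552 − j340)

Z_in ≈ 372 + j621 Ω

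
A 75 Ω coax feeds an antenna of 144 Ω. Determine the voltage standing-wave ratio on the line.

Γ = (144 − 75)/(144 + 75) = 0.315
VSWR = (1 + 0.315)/(1 − 0.315)

VSWR ≈ 1.92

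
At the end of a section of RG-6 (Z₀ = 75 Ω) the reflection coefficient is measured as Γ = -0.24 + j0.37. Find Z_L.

Z_L = Z_0·(1 + Γ)/(1 − Γ) = 75·(0.76 + j0.37)/(1.24 − j0.37)

Z_L ≈ 36.1 + j33.1 Ω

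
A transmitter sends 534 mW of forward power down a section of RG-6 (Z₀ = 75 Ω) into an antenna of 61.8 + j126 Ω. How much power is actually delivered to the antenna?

|Γ| = |(-13.2 + j126)/(136.8 + j126)| = 0.681
|Γ|² = 0.464
P_refl = |Γ|²·P_inc = 248 mW, P_del = (1 − |Γ|²)·P_inc = 286 mW

P_delivered ≈ 286 mW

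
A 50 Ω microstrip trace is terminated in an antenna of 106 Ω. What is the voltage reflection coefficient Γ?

Γ = (Z_L − Z_0)/(Z_L + Z_0) = (106 − 50)/(106 + 50) = 56/156

Γ = 0.359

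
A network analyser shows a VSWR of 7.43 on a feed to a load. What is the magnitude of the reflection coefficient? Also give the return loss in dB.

|Γ| = (S − 1)/(S + 1) = (7.43 − 1)/(7.43 + 1) = 6.43/8.43
RL = −20·log₁₀|Γ| = −20·log₁₀(0.763)

|Γ| ≈ 0.763; return loss ≈ 2.35 dB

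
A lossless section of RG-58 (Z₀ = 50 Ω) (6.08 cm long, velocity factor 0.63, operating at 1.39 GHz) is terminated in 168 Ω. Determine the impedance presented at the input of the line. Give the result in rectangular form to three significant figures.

Z_in ≈ 80.3 + j75.7 Ω

λ = v/f = 0.63·c / 1.39 GHz = 0.136 m
βl = 2π·l/λ = 2π × 0.447 = 161°
tan(βl) = tan(161°) = -0.345
Z_in = Z_0·(Z_L + jZ_0·tanβl)/(Z_0 + jZ_L·tanβl)
     = 50·(168 − j17.2)/(50 − j57.9)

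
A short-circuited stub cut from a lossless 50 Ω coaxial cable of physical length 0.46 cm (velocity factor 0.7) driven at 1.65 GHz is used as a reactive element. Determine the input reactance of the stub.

λ = v/f = 0.7·c / 1.65 GHz = 0.127 m
βl = 2π·l/λ = 2π × 0.0361 = 13°
tan(βl) = 0.231
For a short-circuited stub, Z_in = jZ_0·tan(βl)

X_in ≈ 11.6 Ω (inductive)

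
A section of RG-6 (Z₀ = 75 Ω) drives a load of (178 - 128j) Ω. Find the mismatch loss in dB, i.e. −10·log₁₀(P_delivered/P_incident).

Γ = (103 − j128)/(253 − j128), |Γ| = 0.579
|Γ|² = 0.336, so P_del/P_inc = 1 − |Γ|² = 0.664
ML = −10·log₁₀(1 − |Γ|²)

mismatch loss ≈ 1.78 dB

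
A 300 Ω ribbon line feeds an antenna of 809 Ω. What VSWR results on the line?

Γ = (809 − 300)/(809 + 300) = 0.459
VSWR = (1 + 0.459)/(1 − 0.459)

VSWR ≈ 2.7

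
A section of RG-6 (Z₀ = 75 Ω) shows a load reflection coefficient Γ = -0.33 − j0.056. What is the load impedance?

Z_L = Z_0·(1 + Γ)/(1 − Γ) = 75·(0.67 − j0.056)/(1.33 + j0.056)

Z_L ≈ 37.6 − j4.74 Ω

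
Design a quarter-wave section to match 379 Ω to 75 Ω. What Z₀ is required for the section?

Z_qwt ≈ 169 Ω

Z_qwt = √(Z_0·R_L) = √(75 × 379) = √28420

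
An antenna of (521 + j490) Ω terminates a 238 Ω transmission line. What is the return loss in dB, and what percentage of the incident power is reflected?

RL ≈ 4.06 dB; 39.2% of incident power reflected

Γ = (283 + j490)/(759 + j490), |Γ| = 0.626
RL = −20·log₁₀(0.626) = 4.06 dB
P_refl/P_inc = |Γ|² = 0.392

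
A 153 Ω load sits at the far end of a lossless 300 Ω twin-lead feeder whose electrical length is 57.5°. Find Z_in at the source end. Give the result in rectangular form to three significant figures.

Z_in ≈ 323 + j212 Ω

tan(βl) = tan(57.5°) = 1.57
Z_in = Z_0·(Z_L + jZ_0·tanβl)/(Z_0 + jZ_L·tanβl)
     = 300·(153 + j471)/(300 + j240)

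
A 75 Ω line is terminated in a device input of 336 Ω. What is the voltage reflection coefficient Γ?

Γ = 0.635

Γ = (Z_L − Z_0)/(Z_L + Z_0) = (336 − 75)/(336 + 75) = 261/411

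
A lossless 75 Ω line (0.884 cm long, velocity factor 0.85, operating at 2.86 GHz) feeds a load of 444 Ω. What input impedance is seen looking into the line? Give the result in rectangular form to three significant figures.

λ = v/f = 0.85·c / 2.86 GHz = 0.0892 m
βl = 2π·l/λ = 2π × 0.0991 = 35.7°
tan(βl) = tan(35.7°) = 0.718
Z_in = Z_0·(Z_L + jZ_0·tanβl)/(Z_0 + jZ_L·tanβl)
     = 75·(444 + j53.9)/(75 + j319)

Z_in ≈ 35.3 − j96.1 Ω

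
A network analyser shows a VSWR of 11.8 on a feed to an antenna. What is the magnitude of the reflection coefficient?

|Γ| ≈ 0.844

|Γ| = (S − 1)/(S + 1) = (11.8 − 1)/(11.8 + 1) = 10.8/12.8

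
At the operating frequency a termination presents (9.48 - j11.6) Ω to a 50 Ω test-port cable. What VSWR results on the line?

VSWR ≈ 5.57

Γ = (Z_L − Z_0)/(Z_L + Z_0) = (-40.52 − j11.6)/(59.48 − j11.6)
|Γ| = 42.1/60.6 = 0.696
VSWR = (1 + |Γ|)/(1 − |Γ|) = 1.7/0.304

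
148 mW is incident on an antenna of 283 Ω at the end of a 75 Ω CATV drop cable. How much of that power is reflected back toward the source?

Γ = (283 − 75)/(283 + 75) = 0.581
|Γ|² = 0.338
P_refl = |Γ|²·P_inc = 50 mW, P_del = (1 − |Γ|²)·P_inc = 98 mW

P_reflected ≈ 50 mW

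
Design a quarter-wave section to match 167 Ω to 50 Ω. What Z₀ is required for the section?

Z_qwt = √(Z_0·R_L) = √(50 × 167) = √8350

Z_qwt ≈ 91.4 Ω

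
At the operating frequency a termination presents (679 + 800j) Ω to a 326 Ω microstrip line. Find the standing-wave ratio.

Γ = (Z_L − Z_0)/(Z_L + Z_0) = (353 + j800)/(1005 + j800)
|Γ| = 874/1280 = 0.681
VSWR = (1 + |Γ|)/(1 − |Γ|) = 1.68/0.319

VSWR ≈ 5.26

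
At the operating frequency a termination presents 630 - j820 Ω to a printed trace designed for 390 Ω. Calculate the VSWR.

VSWR ≈ 4.76

Γ = (Z_L − Z_0)/(Z_L + Z_0) = (240 − j820)/(1020 − j820)
|Γ| = 854/1310 = 0.653
VSWR = (1 + |Γ|)/(1 − |Γ|) = 1.65/0.347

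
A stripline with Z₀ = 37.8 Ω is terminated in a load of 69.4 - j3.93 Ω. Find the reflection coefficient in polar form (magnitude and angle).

Γ ≈ 0.297 ∠ -4.99°

Γ = (Z_L − Z_0)/(Z_L + Z_0) = (31.6 − j3.93)/(107.2 − j3.93)
|Γ| = 31.8/107 = 0.297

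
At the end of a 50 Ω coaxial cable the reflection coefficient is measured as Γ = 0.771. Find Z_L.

Z_L ≈ 387 Ω

Z_L = Z_0·(1 + Γ)/(1 − Γ) = 50·(1.77)/(0.229)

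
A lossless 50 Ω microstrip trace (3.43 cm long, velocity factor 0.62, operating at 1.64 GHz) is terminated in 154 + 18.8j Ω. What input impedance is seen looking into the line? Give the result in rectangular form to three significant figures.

Z_in ≈ 17.2 + j13.1 Ω

λ = v/f = 0.62·c / 1.64 GHz = 0.113 m
βl = 2π·l/λ = 2π × 0.302 = 109°
tan(βl) = tan(109°) = -2.92
Z_in = Z_0·(Z_L + jZ_0·tanβl)/(Z_0 + jZ_L·tanβl)
     = 50·(154 − j127)/(105 − j450)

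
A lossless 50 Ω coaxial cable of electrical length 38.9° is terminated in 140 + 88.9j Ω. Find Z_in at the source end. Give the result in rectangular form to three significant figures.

Z_in ≈ 43.7 − j70.4 Ω

tan(βl) = tan(38.9°) = 0.807
Z_in = Z_0·(Z_L + jZ_0·tanβl)/(Z_0 + jZ_L·tanβl)
     = 50·(140 + j129)/(-21.7 + j113)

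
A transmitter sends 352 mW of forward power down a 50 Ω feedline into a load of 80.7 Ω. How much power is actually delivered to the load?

Γ = (80.7 − 50)/(80.7 + 50) = 0.235
|Γ|² = 0.0552
P_refl = |Γ|²·P_inc = 19.4 mW, P_del = (1 − |Γ|²)·P_inc = 333 mW

P_delivered ≈ 333 mW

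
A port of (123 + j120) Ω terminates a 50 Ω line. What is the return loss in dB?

Γ = (73 + j120)/(173 + j120), |Γ| = 0.667
RL = −20·log₁₀|Γ| = −20·log₁₀(0.667)

RL ≈ 3.52 dB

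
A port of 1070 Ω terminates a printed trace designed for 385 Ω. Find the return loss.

RL ≈ 6.54 dB

Γ = (1070 − 385)/(1070 + 385) = 0.471
RL = −20·log₁₀|Γ| = −20·log₁₀(0.471)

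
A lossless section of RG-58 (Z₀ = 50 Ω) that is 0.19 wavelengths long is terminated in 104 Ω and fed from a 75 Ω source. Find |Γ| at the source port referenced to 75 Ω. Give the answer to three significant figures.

βl = 2π × 0.19 = 68.4°
tan(βl) = 2.53
Z_in = Z_0·(Z_L + jZ_0·tanβl)/(Z_0 + jZ_L·tanβl) = 26.8 − j14.7 Ω
Γ_s = (Z_in − Z_s)/(Z_in + Z_s) = (-48.2 − j14.7)/(102 − j14.7), |Γ_s| = 0.489

|Γ| ≈ 0.489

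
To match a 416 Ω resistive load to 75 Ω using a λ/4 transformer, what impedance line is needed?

Z_qwt = √(Z_0·R_L) = √(75 × 416) = √31200

Z_qwt ≈ 177 Ω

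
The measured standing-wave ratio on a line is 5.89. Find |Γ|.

|Γ| = (S − 1)/(S + 1) = (5.89 − 1)/(5.89 + 1) = 4.89/6.89

|Γ| ≈ 0.71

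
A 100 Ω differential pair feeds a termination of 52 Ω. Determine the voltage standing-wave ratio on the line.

For a purely resistive load, VSWR = R_L/Z_0 or Z_0/R_L (whichever > 1) = 100/52

VSWR ≈ 1.92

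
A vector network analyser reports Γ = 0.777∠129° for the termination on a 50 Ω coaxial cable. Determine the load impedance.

Z_L = Z_0·(1 + Γ)/(1 − Γ) = 50·(0.511 + j0.604)/(1.49 − j0.604)

Z_L ≈ 7.67 + j23.4 Ω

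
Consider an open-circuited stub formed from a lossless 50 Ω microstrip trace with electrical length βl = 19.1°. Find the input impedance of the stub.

tan(βl) = 0.346
For an open-circuited stub, Z_in = −jZ_0·cot(βl) = −jZ_0/tan(βl)

Z_in ≈ −j144 Ω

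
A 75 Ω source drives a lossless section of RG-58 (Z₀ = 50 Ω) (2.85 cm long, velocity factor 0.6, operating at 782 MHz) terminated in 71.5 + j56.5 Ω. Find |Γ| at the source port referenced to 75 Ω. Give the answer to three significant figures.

λ = v/f = 0.6·c / 782 MHz = 0.23 m
βl = 2π·l/λ = 2π × 0.124 = 44.6°
tan(βl) = 0.985
Z_in = Z_0·(Z_L + jZ_0·tanβl)/(Z_0 + jZ_L·tanβl) = 70.5 − j56.4 Ω
Γ_s = (Z_in − Z_s)/(Z_in + Z_s) = (-4.47 − j56.4)/(146 − j56.4), |Γ_s| = 0.363

|Γ| ≈ 0.363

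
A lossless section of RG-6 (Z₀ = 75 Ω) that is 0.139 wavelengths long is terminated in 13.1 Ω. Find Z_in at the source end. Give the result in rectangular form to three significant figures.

βl = 2π × 0.139 = 50°
tan(βl) = tan(50°) = 1.19
Z_in = Z_0·(Z_L + jZ_0·tanβl)/(Z_0 + jZ_L·tanβl)
     = 75·(13.1 + j89.5)/(75 + j15.6)

Z_in ≈ 30.4 + j83.2 Ω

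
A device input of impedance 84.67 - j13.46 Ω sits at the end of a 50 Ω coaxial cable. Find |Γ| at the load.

Γ = (Z_L − Z_0)/(Z_L + Z_0) = (34.67 − j13.46)/(134.7 − j13.46)
|Γ| = 37.2/135

|Γ| ≈ 0.275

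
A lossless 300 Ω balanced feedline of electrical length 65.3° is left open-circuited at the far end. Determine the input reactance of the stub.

X_in ≈ -138 Ω (capacitive)

tan(βl) = 2.17
For an open-circuited stub, Z_in = −jZ_0·cot(βl) = −jZ_0/tan(βl)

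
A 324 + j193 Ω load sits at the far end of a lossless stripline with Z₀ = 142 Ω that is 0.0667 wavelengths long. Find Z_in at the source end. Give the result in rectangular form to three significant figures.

βl = 2π × 0.0667 = 24°
tan(βl) = tan(24°) = 0.445
Z_in = Z_0·(Z_L + jZ_0·tanβl)/(Z_0 + jZ_L·tanβl)
     = 142·(324 + j256)/(56 + j144)

Z_in ≈ 327 − j192 Ω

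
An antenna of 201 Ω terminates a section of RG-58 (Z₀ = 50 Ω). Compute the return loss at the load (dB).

Γ = (201 − 50)/(201 + 50) = 0.602
RL = −20·log₁₀|Γ| = −20·log₁₀(0.602)

RL ≈ 4.41 dB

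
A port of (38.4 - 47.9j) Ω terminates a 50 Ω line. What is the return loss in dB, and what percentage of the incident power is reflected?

RL ≈ 6.19 dB; 24% of incident power reflected

Γ = (-11.6 − j47.9)/(88.4 − j47.9), |Γ| = 0.49
RL = −20·log₁₀(0.49) = 6.19 dB
P_refl/P_inc = |Γ|² = 0.24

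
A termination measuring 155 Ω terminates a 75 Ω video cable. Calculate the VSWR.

VSWR ≈ 2.07

Γ = (155 − 75)/(155 + 75) = 0.348
VSWR = (1 + 0.348)/(1 − 0.348)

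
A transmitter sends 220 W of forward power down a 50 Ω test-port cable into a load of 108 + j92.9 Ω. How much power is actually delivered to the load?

P_delivered ≈ 141 W

|Γ| = |(58 + j92.9)/(158 + j92.9)| = 0.598
|Γ|² = 0.357
P_refl = |Γ|²·P_inc = 78.5 W, P_del = (1 − |Γ|²)·P_inc = 141 W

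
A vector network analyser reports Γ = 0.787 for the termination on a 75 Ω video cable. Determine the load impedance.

Z_L = Z_0·(1 + Γ)/(1 − Γ) = 75·(1.79)/(0.213)

Z_L ≈ 629 Ω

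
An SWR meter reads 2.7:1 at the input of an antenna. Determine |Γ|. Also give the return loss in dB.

|Γ| = (S − 1)/(S + 1) = (2.7 − 1)/(2.7 + 1) = 1.7/3.7
RL = −20·log₁₀|Γ| = −20·log₁₀(0.459)

|Γ| ≈ 0.459; return loss ≈ 6.76 dB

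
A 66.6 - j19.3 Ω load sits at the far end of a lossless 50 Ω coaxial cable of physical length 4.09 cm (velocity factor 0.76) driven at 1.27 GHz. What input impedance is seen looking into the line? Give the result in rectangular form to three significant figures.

λ = v/f = 0.76·c / 1.27 GHz = 0.18 m
βl = 2π·l/λ = 2π × 0.228 = 82°
tan(βl) = tan(82°) = 7.13
Z_in = Z_0·(Z_L + jZ_0·tanβl)/(Z_0 + jZ_L·tanβl)
     = 50·(66.6 + j337)/(188 + j475)

Z_in ≈ 33.1 + j6.07 Ω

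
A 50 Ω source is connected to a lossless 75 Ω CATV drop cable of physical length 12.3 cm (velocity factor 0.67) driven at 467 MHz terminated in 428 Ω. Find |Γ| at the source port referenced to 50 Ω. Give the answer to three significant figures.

λ = v/f = 0.67·c / 467 MHz = 0.43 m
βl = 2π·l/λ = 2π × 0.286 = 103°
tan(βl) = -4.37
Z_in = Z_0·(Z_L + jZ_0·tanβl)/(Z_0 + jZ_L·tanβl) = 13.8 + j16.6 Ω
Γ_s = (Z_in − Z_s)/(Z_in + Z_s) = (-36.2 + j16.6)/(63.8 + j16.6), |Γ_s| = 0.604

|Γ| ≈ 0.604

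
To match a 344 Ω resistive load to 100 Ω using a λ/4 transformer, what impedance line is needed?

Z_qwt = √(Z_0·R_L) = √(100 × 344) = √34400

Z_qwt ≈ 185 Ω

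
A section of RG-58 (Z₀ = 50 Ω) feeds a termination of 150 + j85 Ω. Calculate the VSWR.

VSWR ≈ 4.05

Γ = (Z_L − Z_0)/(Z_L + Z_0) = (100 + j85)/(200 + j85)
|Γ| = 131/217 = 0.604
VSWR = (1 + |Γ|)/(1 − |Γ|) = 1.6/0.396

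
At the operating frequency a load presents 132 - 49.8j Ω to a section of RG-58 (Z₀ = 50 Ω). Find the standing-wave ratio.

VSWR ≈ 3.07

Γ = (Z_L − Z_0)/(Z_L + Z_0) = (82 − j49.8)/(182 − j49.8)
|Γ| = 95.9/189 = 0.508
VSWR = (1 + |Γ|)/(1 − |Γ|) = 1.51/0.492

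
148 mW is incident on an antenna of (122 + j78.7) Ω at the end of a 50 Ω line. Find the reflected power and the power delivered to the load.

|Γ| = |(72 + j78.7)/(172 + j78.7)| = 0.564
|Γ|² = 0.318
P_refl = |Γ|²·P_inc = 47.1 mW, P_del = (1 − |Γ|²)·P_inc = 101 mW

P_reflected ≈ 47.1 mW; P_delivered ≈ 101 mW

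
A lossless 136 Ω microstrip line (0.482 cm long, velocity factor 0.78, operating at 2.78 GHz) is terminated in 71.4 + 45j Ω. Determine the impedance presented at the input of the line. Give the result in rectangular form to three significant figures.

λ = v/f = 0.78·c / 2.78 GHz = 0.0842 m
βl = 2π·l/λ = 2π × 0.0573 = 20.6°
tan(βl) = tan(20.6°) = 0.376
Z_in = Z_0·(Z_L + jZ_0·tanβl)/(Z_0 + jZ_L·tanβl)
     = 136·(71.4 + j96.2)/(119 + j26.9)

Z_in ≈ 101 + j87 Ω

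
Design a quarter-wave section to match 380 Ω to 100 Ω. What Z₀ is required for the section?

Z_qwt ≈ 195 Ω

Z_qwt = √(Z_0·R_L) = √(100 × 380) = √38000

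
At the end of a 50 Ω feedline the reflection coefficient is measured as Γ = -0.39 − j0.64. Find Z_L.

Z_L = Z_0·(1 + Γ)/(1 − Γ) = 50·(0.61 − j0.64)/(1.39 + j0.64)

Z_L ≈ 9.36 − j27.3 Ω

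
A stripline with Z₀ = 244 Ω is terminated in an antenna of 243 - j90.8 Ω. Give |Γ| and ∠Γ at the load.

Γ ≈ 0.183 ∠ -80.1°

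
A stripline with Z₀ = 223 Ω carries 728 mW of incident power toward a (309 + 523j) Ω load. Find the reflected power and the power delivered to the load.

|Γ| = |(86 + j523)/(532 + j523)| = 0.71
|Γ|² = 0.505
P_refl = |Γ|²·P_inc = 367 mW, P_del = (1 − |Γ|²)·P_inc = 361 mW

P_reflected ≈ 367 mW; P_delivered ≈ 361 mW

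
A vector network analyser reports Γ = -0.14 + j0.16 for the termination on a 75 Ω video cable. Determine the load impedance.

Z_L ≈ 54 + j18.1 Ω

Z_L = Z_0·(1 + Γ)/(1 − Γ) = 75·(0.86 + j0.16)/(1.14 − j0.16)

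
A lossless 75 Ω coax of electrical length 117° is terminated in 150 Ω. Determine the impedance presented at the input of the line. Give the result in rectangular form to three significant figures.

tan(βl) = tan(117°) = -1.96
Z_in = Z_0·(Z_L + jZ_0·tanβl)/(Z_0 + jZ_L·tanβl)
     = 75·(150 − j147)/(75 − j294)

Z_in ≈ 44.4 + j26.9 Ω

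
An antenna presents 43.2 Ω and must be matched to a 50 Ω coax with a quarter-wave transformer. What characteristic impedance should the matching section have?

Z_qwt ≈ 46.5 Ω

Z_qwt = √(Z_0·R_L) = √(50 × 43.2) = √2160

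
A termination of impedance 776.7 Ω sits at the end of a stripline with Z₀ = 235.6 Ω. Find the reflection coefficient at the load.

Γ = 0.535

Γ = (Z_L − Z_0)/(Z_L + Z_0) = (776.7 − 235.6)/(776.7 + 235.6) = 541.1/1012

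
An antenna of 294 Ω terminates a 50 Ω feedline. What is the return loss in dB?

Γ = (294 − 50)/(294 + 50) = 0.709
RL = −20·log₁₀|Γ| = −20·log₁₀(0.709)

RL ≈ 2.98 dB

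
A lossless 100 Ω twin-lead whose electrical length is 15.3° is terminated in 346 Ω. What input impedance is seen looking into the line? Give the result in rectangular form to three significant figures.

tan(βl) = tan(15.3°) = 0.274
Z_in = Z_0·(Z_L + jZ_0·tanβl)/(Z_0 + jZ_L·tanβl)
     = 100·(346 + j27.4)/(100 + j94.7)

Z_in ≈ 196 − j158 Ω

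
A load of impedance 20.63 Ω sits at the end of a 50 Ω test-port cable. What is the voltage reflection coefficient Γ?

Γ = (Z_L − Z_0)/(Z_L + Z_0) = (20.63 − 50)/(20.63 + 50) = -29.37/70.63

Γ = -0.416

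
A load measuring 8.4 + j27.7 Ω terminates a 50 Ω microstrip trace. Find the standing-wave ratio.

Γ = (Z_L − Z_0)/(Z_L + Z_0) = (-41.6 + j27.7)/(58.4 + j27.7)
|Γ| = 50/64.6 = 0.773
VSWR = (1 + |Γ|)/(1 − |Γ|) = 1.77/0.227

VSWR ≈ 7.82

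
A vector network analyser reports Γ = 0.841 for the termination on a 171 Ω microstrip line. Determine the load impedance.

Z_L ≈ 1980 Ω

Z_L = Z_0·(1 + Γ)/(1 − Γ) = 171·(1.84)/(0.159)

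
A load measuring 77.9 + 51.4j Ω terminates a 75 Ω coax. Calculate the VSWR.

VSWR ≈ 1.94

Γ = (Z_L − Z_0)/(Z_L + Z_0) = (2.9 + j51.4)/(152.9 + j51.4)
|Γ| = 51.5/161 = 0.319
VSWR = (1 + |Γ|)/(1 − |Γ|) = 1.32/0.681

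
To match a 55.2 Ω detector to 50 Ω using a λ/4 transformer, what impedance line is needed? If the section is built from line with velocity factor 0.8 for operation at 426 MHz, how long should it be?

Z_qwt = √(Z_0·R_L) = √(50 × 55.2) = √2760
λ = 0.8·c/f = 0.563 m, so l = λ/4 = 0.141 m

Z_qwt ≈ 52.5 Ω; length ≈ 14.1 cm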